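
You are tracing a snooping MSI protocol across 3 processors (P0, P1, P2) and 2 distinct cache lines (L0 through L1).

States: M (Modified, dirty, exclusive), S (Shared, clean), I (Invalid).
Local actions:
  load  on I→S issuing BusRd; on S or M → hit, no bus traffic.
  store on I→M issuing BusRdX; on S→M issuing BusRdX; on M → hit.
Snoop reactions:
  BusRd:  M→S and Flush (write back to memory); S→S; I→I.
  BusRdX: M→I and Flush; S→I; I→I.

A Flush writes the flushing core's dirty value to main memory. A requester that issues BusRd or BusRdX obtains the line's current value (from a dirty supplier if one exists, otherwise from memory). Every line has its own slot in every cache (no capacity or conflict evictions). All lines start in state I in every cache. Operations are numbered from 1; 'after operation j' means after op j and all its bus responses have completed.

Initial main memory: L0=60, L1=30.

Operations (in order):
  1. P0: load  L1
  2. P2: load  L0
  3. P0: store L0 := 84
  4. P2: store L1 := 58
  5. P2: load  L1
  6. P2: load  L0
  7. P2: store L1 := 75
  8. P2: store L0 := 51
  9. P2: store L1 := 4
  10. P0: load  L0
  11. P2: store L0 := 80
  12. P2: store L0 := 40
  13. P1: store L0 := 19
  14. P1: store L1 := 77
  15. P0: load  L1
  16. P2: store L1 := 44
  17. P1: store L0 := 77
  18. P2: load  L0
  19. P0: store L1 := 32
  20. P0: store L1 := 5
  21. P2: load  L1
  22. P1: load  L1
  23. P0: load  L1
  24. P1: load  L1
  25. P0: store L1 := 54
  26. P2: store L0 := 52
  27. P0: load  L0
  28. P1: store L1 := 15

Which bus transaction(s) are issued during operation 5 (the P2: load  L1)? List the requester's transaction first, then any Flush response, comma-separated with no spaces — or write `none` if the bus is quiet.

bus = none

  op1 P0: load  L1 → S/I/I on L1; bus BusRd; mem=30
  op2 P2: load  L0 → I/I/S on L0; bus BusRd; mem=60
  op3 P0: store L0 := 84 → M/I/I on L0; bus BusRdX; mem=60
  op4 P2: store L1 := 58 → I/I/M on L1; bus BusRdX; mem=30
  op5 P2: load  L1 → I/I/M on L1; bus (none); mem=30
  op6 P2: load  L0 → S/I/S on L0; bus BusRd Flush; mem=84
  op7 P2: store L1 := 75 → I/I/M on L1; bus (none); mem=30
  op8 P2: store L0 := 51 → I/I/M on L0; bus BusRdX; mem=84
  op9 P2: store L1 := 4 → I/I/M on L1; bus (none); mem=30
  op10 P0: load  L0 → S/I/S on L0; bus BusRd Flush; mem=51
  op11 P2: store L0 := 80 → I/I/M on L0; bus BusRdX; mem=51
  op12 P2: store L0 := 40 → I/I/M on L0; bus (none); mem=51
  op13 P1: store L0 := 19 → I/M/I on L0; bus BusRdX Flush; mem=40
  op14 P1: store L1 := 77 → I/M/I on L1; bus BusRdX Flush; mem=4
  op15 P0: load  L1 → S/S/I on L1; bus BusRd Flush; mem=77
  op16 P2: store L1 := 44 → I/I/M on L1; bus BusRdX; mem=77
  op17 P1: store L0 := 77 → I/M/I on L0; bus (none); mem=40
  op18 P2: load  L0 → I/S/S on L0; bus BusRd Flush; mem=77
  op19 P0: store L1 := 32 → M/I/I on L1; bus BusRdX Flush; mem=44
  op20 P0: store L1 := 5 → M/I/I on L1; bus (none); mem=44
  op21 P2: load  L1 → S/I/S on L1; bus BusRd Flush; mem=5
  op22 P1: load  L1 → S/S/S on L1; bus BusRd; mem=5
  op23 P0: load  L1 → S/S/S on L1; bus (none); mem=5
  op24 P1: load  L1 → S/S/S on L1; bus (none); mem=5
  op25 P0: store L1 := 54 → M/I/I on L1; bus BusRdX; mem=5
  op26 P2: store L0 := 52 → I/I/M on L0; bus BusRdX; mem=77
  op27 P0: load  L0 → S/I/S on L0; bus BusRd Flush; mem=52
  op28 P1: store L1 := 15 → I/M/I on L1; bus BusRdX Flush; mem=54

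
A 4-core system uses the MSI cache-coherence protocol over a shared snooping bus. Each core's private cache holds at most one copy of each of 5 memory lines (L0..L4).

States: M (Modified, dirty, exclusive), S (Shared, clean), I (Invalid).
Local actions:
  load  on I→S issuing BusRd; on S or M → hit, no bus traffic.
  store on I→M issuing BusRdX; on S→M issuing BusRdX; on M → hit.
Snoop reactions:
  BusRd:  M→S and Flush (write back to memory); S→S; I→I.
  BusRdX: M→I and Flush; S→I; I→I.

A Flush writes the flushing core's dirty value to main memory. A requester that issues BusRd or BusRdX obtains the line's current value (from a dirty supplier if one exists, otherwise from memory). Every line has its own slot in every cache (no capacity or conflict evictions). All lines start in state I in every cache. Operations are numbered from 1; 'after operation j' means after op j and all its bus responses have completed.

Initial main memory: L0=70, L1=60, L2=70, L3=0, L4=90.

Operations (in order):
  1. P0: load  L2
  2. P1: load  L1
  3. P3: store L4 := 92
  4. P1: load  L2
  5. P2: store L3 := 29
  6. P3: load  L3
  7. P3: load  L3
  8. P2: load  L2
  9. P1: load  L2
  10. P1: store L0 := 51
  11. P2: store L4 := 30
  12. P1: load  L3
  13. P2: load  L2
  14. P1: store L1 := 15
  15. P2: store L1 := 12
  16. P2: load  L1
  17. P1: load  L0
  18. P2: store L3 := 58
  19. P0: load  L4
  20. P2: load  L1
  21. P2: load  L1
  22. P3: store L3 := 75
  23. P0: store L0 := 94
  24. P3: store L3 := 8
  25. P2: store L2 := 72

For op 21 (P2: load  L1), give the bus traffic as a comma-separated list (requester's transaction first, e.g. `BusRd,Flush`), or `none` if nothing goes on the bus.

bus = none

step 1: P0: load  L2  ⟶  SIII  (L2)  txn=BusRd  M[L2]=70
step 2: P1: load  L1  ⟶  ISII  (L1)  txn=BusRd  M[L1]=60
step 3: P3: store L4 := 92  ⟶  IIIM  (L4)  txn=BusRdX  M[L4]=90
step 4: P1: load  L2  ⟶  SSII  (L2)  txn=BusRd  M[L2]=70
step 5: P2: store L3 := 29  ⟶  IIMI  (L3)  txn=BusRdX  M[L3]=0
step 6: P3: load  L3  ⟶  IISS  (L3)  txn=BusRd+Flush  M[L3]=29
step 7: P3: load  L3  ⟶  IISS  (L3)  txn=∅  M[L3]=29
step 8: P2: load  L2  ⟶  SSSI  (L2)  txn=BusRd  M[L2]=70
step 9: P1: load  L2  ⟶  SSSI  (L2)  txn=∅  M[L2]=70
step 10: P1: store L0 := 51  ⟶  IMII  (L0)  txn=BusRdX  M[L0]=70
step 11: P2: store L4 := 30  ⟶  IIMI  (L4)  txn=BusRdX+Flush  M[L4]=92
step 12: P1: load  L3  ⟶  ISSS  (L3)  txn=BusRd  M[L3]=29
step 13: P2: load  L2  ⟶  SSSI  (L2)  txn=∅  M[L2]=70
step 14: P1: store L1 := 15  ⟶  IMII  (L1)  txn=BusRdX  M[L1]=60
step 15: P2: store L1 := 12  ⟶  IIMI  (L1)  txn=BusRdX+Flush  M[L1]=15
step 16: P2: load  L1  ⟶  IIMI  (L1)  txn=∅  M[L1]=15
step 17: P1: load  L0  ⟶  IMII  (L0)  txn=∅  M[L0]=70
step 18: P2: store L3 := 58  ⟶  IIMI  (L3)  txn=BusRdX  M[L3]=29
step 19: P0: load  L4  ⟶  SISI  (L4)  txn=BusRd+Flush  M[L4]=30
step 20: P2: load  L1  ⟶  IIMI  (L1)  txn=∅  M[L1]=15
step 21: P2: load  L1  ⟶  IIMI  (L1)  txn=∅  M[L1]=15
step 22: P3: store L3 := 75  ⟶  IIIM  (L3)  txn=BusRdX+Flush  M[L3]=58
step 23: P0: store L0 := 94  ⟶  MIII  (L0)  txn=BusRdX+Flush  M[L0]=51
step 24: P3: store L3 := 8  ⟶  IIIM  (L3)  txn=∅  M[L3]=58
step 25: P2: store L2 := 72  ⟶  IIMI  (L2)  txn=BusRdX  M[L2]=70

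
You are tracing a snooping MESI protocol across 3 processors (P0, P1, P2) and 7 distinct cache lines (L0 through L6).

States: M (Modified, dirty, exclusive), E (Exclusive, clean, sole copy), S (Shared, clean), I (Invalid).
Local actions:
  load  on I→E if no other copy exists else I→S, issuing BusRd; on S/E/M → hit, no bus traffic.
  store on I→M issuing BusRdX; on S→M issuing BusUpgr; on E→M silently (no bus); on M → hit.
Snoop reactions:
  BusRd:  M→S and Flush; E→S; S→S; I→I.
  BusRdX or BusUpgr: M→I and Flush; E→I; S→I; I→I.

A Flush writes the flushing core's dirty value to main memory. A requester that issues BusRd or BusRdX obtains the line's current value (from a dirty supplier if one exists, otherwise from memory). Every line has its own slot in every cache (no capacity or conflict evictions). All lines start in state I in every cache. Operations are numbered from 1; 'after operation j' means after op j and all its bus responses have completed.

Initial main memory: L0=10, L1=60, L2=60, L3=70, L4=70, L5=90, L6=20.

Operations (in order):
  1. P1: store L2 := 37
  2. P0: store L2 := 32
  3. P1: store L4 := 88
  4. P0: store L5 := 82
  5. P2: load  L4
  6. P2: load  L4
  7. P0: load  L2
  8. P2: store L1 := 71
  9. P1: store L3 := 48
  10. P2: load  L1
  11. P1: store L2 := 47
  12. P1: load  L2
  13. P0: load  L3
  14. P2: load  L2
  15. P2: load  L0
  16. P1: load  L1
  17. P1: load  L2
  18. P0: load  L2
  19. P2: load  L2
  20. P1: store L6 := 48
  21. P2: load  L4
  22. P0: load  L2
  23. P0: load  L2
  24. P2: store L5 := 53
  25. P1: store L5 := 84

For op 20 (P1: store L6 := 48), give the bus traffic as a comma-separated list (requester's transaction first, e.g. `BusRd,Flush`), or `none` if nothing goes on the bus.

  op1 P1: store L2 := 37 → I/M/I on L2; bus BusRdX; mem=60
  op2 P0: store L2 := 32 → M/I/I on L2; bus BusRdX Flush; mem=37
  op3 P1: store L4 := 88 → I/M/I on L4; bus BusRdX; mem=70
  op4 P0: store L5 := 82 → M/I/I on L5; bus BusRdX; mem=90
  op5 P2: load  L4 → I/S/S on L4; bus BusRd Flush; mem=88
  op6 P2: load  L4 → I/S/S on L4; bus (none); mem=88
  op7 P0: load  L2 → M/I/I on L2; bus (none); mem=37
  op8 P2: store L1 := 71 → I/I/M on L1; bus BusRdX; mem=60
  op9 P1: store L3 := 48 → I/M/I on L3; bus BusRdX; mem=70
  op10 P2: load  L1 → I/I/M on L1; bus (none); mem=60
  op11 P1: store L2 := 47 → I/M/I on L2; bus BusRdX Flush; mem=32
  op12 P1: load  L2 → I/M/I on L2; bus (none); mem=32
  op13 P0: load  L3 → S/S/I on L3; bus BusRd Flush; mem=48
  op14 P2: load  L2 → I/S/S on L2; bus BusRd Flush; mem=47
  op15 P2: load  L0 → I/I/E on L0; bus BusRd; mem=10
  op16 P1: load  L1 → I/S/S on L1; bus BusRd Flush; mem=71
  op17 P1: load  L2 → I/S/S on L2; bus (none); mem=47
  op18 P0: load  L2 → S/S/S on L2; bus BusRd; mem=47
  op19 P2: load  L2 → S/S/S on L2; bus (none); mem=47
  op20 P1: store L6 := 48 → I/M/I on L6; bus BusRdX; mem=20
  op21 P2: load  L4 → I/S/S on L4; bus (none); mem=88
  op22 P0: load  L2 → S/S/S on L2; bus (none); mem=47
  op23 P0: load  L2 → S/S/S on L2; bus (none); mem=47
  op24 P2: store L5 := 53 → I/I/M on L5; bus BusRdX Flush; mem=82
  op25 P1: store L5 := 84 → I/M/I on L5; bus BusRdX Flush; mem=53

bus = BusRdX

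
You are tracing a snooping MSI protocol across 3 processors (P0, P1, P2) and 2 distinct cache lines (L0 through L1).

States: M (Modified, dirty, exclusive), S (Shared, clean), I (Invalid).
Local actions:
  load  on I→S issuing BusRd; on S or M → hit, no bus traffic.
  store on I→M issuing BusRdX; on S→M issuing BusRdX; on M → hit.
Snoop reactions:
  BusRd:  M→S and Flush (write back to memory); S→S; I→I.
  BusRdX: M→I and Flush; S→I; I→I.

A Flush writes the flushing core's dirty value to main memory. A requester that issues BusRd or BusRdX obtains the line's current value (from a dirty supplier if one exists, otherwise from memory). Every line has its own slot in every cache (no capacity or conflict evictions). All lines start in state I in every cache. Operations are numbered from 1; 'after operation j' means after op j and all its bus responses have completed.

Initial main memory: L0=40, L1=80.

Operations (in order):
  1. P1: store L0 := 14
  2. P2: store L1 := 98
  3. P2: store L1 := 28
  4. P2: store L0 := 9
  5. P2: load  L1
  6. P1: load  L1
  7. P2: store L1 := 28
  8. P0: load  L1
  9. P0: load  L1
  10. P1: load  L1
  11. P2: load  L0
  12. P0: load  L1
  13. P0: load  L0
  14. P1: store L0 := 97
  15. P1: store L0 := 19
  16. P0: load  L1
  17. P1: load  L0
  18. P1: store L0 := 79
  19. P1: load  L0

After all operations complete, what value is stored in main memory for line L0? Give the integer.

[1] P1: store L0 := 14 | P0:I, P1:M(14), P2:I | bus: BusRdX
[2] P2: store L1 := 98 | P0:I, P1:I, P2:M(98) | bus: BusRdX
[3] P2: store L1 := 28 | P0:I, P1:I, P2:M(28) | bus: none
[4] P2: store L0 := 9 | P0:I, P1:I, P2:M(9) | bus: BusRdX,Flush
[5] P2: load  L1 | P0:I, P1:I, P2:M(28) | bus: none
[6] P1: load  L1 | P0:I, P1:S(28), P2:S(28) | bus: BusRd,Flush
[7] P2: store L1 := 28 | P0:I, P1:I, P2:M(28) | bus: BusRdX
[8] P0: load  L1 | P0:S(28), P1:I, P2:S(28) | bus: BusRd,Flush
[9] P0: load  L1 | P0:S(28), P1:I, P2:S(28) | bus: none
[10] P1: load  L1 | P0:S(28), P1:S(28), P2:S(28) | bus: BusRd
[11] P2: load  L0 | P0:I, P1:I, P2:M(9) | bus: none
[12] P0: load  L1 | P0:S(28), P1:S(28), P2:S(28) | bus: none
[13] P0: load  L0 | P0:S(9), P1:I, P2:S(9) | bus: BusRd,Flush
[14] P1: store L0 := 97 | P0:I, P1:M(97), P2:I | bus: BusRdX
[15] P1: store L0 := 19 | P0:I, P1:M(19), P2:I | bus: none
[16] P0: load  L1 | P0:S(28), P1:S(28), P2:S(28) | bus: none
[17] P1: load  L0 | P0:I, P1:M(19), P2:I | bus: none
[18] P1: store L0 := 79 | P0:I, P1:M(79), P2:I | bus: none
[19] P1: load  L0 | P0:I, P1:M(79), P2:I | bus: none

memory[L0] = 9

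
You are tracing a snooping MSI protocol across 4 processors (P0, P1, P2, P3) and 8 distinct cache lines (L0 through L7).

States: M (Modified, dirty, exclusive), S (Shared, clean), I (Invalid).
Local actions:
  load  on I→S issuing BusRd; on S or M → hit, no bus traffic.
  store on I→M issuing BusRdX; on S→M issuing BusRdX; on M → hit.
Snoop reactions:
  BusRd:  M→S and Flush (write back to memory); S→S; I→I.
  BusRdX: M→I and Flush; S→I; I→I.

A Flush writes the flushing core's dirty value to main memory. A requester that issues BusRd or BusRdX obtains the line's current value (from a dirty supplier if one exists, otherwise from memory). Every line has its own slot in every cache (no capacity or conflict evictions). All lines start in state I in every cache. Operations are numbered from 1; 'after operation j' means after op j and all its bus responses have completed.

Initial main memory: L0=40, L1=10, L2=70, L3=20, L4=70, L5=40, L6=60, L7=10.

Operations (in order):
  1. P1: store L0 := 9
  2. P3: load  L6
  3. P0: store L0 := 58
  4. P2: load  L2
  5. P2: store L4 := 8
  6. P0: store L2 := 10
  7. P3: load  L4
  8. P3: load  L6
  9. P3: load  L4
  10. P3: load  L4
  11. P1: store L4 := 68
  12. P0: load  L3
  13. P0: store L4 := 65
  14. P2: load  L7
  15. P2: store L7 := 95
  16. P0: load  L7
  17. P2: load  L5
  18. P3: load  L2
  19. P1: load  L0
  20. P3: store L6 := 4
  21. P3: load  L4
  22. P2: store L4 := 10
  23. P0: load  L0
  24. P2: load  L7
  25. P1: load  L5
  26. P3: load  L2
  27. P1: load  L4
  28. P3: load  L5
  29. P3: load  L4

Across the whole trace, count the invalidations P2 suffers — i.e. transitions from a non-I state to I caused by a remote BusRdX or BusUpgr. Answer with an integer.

step 1: P1: store L0 := 9  ⟶  IMII  (L0)  txn=BusRdX  M[L0]=40
step 2: P3: load  L6  ⟶  IIIS  (L6)  txn=BusRd  M[L6]=60
step 3: P0: store L0 := 58  ⟶  MIII  (L0)  txn=BusRdX+Flush  M[L0]=9
step 4: P2: load  L2  ⟶  IISI  (L2)  txn=BusRd  M[L2]=70
step 5: P2: store L4 := 8  ⟶  IIMI  (L4)  txn=BusRdX  M[L4]=70
step 6: P0: store L2 := 10  ⟶  MIII  (L2)  txn=BusRdX  M[L2]=70
step 7: P3: load  L4  ⟶  IISS  (L4)  txn=BusRd+Flush  M[L4]=8
step 8: P3: load  L6  ⟶  IIIS  (L6)  txn=∅  M[L6]=60
step 9: P3: load  L4  ⟶  IISS  (L4)  txn=∅  M[L4]=8
step 10: P3: load  L4  ⟶  IISS  (L4)  txn=∅  M[L4]=8
step 11: P1: store L4 := 68  ⟶  IMII  (L4)  txn=BusRdX  M[L4]=8
step 12: P0: load  L3  ⟶  SIII  (L3)  txn=BusRd  M[L3]=20
step 13: P0: store L4 := 65  ⟶  MIII  (L4)  txn=BusRdX+Flush  M[L4]=68
step 14: P2: load  L7  ⟶  IISI  (L7)  txn=BusRd  M[L7]=10
step 15: P2: store L7 := 95  ⟶  IIMI  (L7)  txn=BusRdX  M[L7]=10
step 16: P0: load  L7  ⟶  SISI  (L7)  txn=BusRd+Flush  M[L7]=95
step 17: P2: load  L5  ⟶  IISI  (L5)  txn=BusRd  M[L5]=40
step 18: P3: load  L2  ⟶  SIIS  (L2)  txn=BusRd+Flush  M[L2]=10
step 19: P1: load  L0  ⟶  SSII  (L0)  txn=BusRd+Flush  M[L0]=58
step 20: P3: store L6 := 4  ⟶  IIIM  (L6)  txn=BusRdX  M[L6]=60
step 21: P3: load  L4  ⟶  SIIS  (L4)  txn=BusRd+Flush  M[L4]=65
step 22: P2: store L4 := 10  ⟶  IIMI  (L4)  txn=BusRdX  M[L4]=65
step 23: P0: load  L0  ⟶  SSII  (L0)  txn=∅  M[L0]=58
step 24: P2: load  L7  ⟶  SISI  (L7)  txn=∅  M[L7]=95
step 25: P1: load  L5  ⟶  ISSI  (L5)  txn=BusRd  M[L5]=40
step 26: P3: load  L2  ⟶  SIIS  (L2)  txn=∅  M[L2]=10
step 27: P1: load  L4  ⟶  ISSI  (L4)  txn=BusRd+Flush  M[L4]=10
step 28: P3: load  L5  ⟶  ISSS  (L5)  txn=BusRd  M[L5]=40
step 29: P3: load  L4  ⟶  ISSS  (L4)  txn=BusRd  M[L4]=10

invalidations = 2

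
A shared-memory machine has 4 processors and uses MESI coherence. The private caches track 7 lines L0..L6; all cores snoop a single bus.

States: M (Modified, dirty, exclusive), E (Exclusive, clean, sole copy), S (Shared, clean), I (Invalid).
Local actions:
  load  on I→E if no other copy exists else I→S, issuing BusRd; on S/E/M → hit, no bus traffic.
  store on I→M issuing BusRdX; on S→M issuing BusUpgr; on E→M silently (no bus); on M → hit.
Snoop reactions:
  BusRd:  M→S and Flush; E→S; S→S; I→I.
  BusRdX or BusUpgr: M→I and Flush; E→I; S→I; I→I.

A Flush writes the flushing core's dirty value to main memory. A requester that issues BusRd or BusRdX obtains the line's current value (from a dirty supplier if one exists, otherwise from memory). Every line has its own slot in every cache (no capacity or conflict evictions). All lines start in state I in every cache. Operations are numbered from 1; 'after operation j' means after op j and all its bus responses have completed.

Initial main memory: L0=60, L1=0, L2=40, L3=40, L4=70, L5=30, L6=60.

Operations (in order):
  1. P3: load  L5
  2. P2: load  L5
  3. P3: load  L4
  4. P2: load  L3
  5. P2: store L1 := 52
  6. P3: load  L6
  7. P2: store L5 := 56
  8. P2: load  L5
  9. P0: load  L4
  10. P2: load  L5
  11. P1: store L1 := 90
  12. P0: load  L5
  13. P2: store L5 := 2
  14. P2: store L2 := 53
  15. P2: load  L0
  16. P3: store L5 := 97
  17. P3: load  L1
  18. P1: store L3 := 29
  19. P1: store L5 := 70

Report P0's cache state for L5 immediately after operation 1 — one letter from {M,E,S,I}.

state = I

1. P3: load  L5  bus=[BusRd]  L5: P0=I P1=I P2=I P3=E  mem[L5]=30
2. P2: load  L5  bus=[BusRd]  L5: P0=I P1=I P2=S P3=S  mem[L5]=30
3. P3: load  L4  bus=[BusRd]  L4: P0=I P1=I P2=I P3=E  mem[L4]=70
4. P2: load  L3  bus=[BusRd]  L3: P0=I P1=I P2=E P3=I  mem[L3]=40
5. P2: store L1 := 52  bus=[BusRdX]  L1: P0=I P1=I P2=M P3=I  mem[L1]=0
6. P3: load  L6  bus=[BusRd]  L6: P0=I P1=I P2=I P3=E  mem[L6]=60
7. P2: store L5 := 56  bus=[BusUpgr]  L5: P0=I P1=I P2=M P3=I  mem[L5]=30
8. P2: load  L5  bus=[-]  L5: P0=I P1=I P2=M P3=I  mem[L5]=30
9. P0: load  L4  bus=[BusRd]  L4: P0=S P1=I P2=I P3=S  mem[L4]=70
10. P2: load  L5  bus=[-]  L5: P0=I P1=I P2=M P3=I  mem[L5]=30
11. P1: store L1 := 90  bus=[BusRdX,Flush]  L1: P0=I P1=M P2=I P3=I  mem[L1]=52
12. P0: load  L5  bus=[BusRd,Flush]  L5: P0=S P1=I P2=S P3=I  mem[L5]=56
13. P2: store L5 := 2  bus=[BusUpgr]  L5: P0=I P1=I P2=M P3=I  mem[L5]=56
14. P2: store L2 := 53  bus=[BusRdX]  L2: P0=I P1=I P2=M P3=I  mem[L2]=40
15. P2: load  L0  bus=[BusRd]  L0: P0=I P1=I P2=E P3=I  mem[L0]=60
16. P3: store L5 := 97  bus=[BusRdX,Flush]  L5: P0=I P1=I P2=I P3=M  mem[L5]=2
17. P3: load  L1  bus=[BusRd,Flush]  L1: P0=I P1=S P2=I P3=S  mem[L1]=90
18. P1: store L3 := 29  bus=[BusRdX]  L3: P0=I P1=M P2=I P3=I  mem[L3]=40
19. P1: store L5 := 70  bus=[BusRdX,Flush]  L5: P0=I P1=M P2=I P3=I  mem[L5]=97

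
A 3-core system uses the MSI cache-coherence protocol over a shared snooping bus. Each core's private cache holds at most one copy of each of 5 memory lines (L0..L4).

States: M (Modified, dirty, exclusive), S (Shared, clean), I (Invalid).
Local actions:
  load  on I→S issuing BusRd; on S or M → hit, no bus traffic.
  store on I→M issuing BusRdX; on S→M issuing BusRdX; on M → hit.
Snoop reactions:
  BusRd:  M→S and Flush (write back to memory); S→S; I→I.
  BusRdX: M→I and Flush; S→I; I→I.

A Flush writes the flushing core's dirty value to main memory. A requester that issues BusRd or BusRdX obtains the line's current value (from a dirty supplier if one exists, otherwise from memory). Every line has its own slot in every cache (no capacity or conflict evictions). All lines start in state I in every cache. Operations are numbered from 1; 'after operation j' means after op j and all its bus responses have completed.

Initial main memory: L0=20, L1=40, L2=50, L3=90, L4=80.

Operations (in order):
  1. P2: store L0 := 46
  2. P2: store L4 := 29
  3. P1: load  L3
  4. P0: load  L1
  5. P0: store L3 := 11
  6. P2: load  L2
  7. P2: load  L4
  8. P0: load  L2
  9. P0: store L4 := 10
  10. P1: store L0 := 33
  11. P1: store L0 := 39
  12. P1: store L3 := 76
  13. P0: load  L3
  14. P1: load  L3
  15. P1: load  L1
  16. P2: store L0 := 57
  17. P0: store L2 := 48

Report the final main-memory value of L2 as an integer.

memory[L2] = 50

  op1 P2: store L0 := 46 → I/I/M on L0; bus BusRdX; mem=20
  op2 P2: store L4 := 29 → I/I/M on L4; bus BusRdX; mem=80
  op3 P1: load  L3 → I/S/I on L3; bus BusRd; mem=90
  op4 P0: load  L1 → S/I/I on L1; bus BusRd; mem=40
  op5 P0: store L3 := 11 → M/I/I on L3; bus BusRdX; mem=90
  op6 P2: load  L2 → I/I/S on L2; bus BusRd; mem=50
  op7 P2: load  L4 → I/I/M on L4; bus (none); mem=80
  op8 P0: load  L2 → S/I/S on L2; bus BusRd; mem=50
  op9 P0: store L4 := 10 → M/I/I on L4; bus BusRdX Flush; mem=29
  op10 P1: store L0 := 33 → I/M/I on L0; bus BusRdX Flush; mem=46
  op11 P1: store L0 := 39 → I/M/I on L0; bus (none); mem=46
  op12 P1: store L3 := 76 → I/M/I on L3; bus BusRdX Flush; mem=11
  op13 P0: load  L3 → S/S/I on L3; bus BusRd Flush; mem=76
  op14 P1: load  L3 → S/S/I on L3; bus (none); mem=76
  op15 P1: load  L1 → S/S/I on L1; bus BusRd; mem=40
  op16 P2: store L0 := 57 → I/I/M on L0; bus BusRdX Flush; mem=39
  op17 P0: store L2 := 48 → M/I/I on L2; bus BusRdX; mem=50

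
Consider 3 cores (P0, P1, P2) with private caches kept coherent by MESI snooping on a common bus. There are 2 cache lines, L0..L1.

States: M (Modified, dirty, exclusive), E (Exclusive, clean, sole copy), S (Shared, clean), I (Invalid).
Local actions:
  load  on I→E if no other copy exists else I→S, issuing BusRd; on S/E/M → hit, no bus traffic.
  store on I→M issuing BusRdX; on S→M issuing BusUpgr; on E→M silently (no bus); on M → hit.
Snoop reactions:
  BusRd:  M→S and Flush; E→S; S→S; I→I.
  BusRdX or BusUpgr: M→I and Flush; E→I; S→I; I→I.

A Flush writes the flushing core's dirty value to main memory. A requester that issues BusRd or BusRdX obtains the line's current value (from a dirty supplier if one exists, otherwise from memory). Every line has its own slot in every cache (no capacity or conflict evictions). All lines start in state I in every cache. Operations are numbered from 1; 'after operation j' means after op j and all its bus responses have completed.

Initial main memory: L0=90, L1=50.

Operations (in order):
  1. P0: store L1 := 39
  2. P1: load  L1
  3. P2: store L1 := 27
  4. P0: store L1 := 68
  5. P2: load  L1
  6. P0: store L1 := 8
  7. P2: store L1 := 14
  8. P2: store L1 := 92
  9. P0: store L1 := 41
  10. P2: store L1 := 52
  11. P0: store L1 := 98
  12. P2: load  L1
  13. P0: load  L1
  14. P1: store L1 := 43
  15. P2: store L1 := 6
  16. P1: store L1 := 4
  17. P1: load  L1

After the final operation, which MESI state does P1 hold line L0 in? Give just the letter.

  op1 P0: store L1 := 39 → M/I/I on L1; bus BusRdX; mem=50
  op2 P1: load  L1 → S/S/I on L1; bus BusRd Flush; mem=39
  op3 P2: store L1 := 27 → I/I/M on L1; bus BusRdX; mem=39
  op4 P0: store L1 := 68 → M/I/I on L1; bus BusRdX Flush; mem=27
  op5 P2: load  L1 → S/I/S on L1; bus BusRd Flush; mem=68
  op6 P0: store L1 := 8 → M/I/I on L1; bus BusUpgr; mem=68
  op7 P2: store L1 := 14 → I/I/M on L1; bus BusRdX Flush; mem=8
  op8 P2: store L1 := 92 → I/I/M on L1; bus (none); mem=8
  op9 P0: store L1 := 41 → M/I/I on L1; bus BusRdX Flush; mem=92
  op10 P2: store L1 := 52 → I/I/M on L1; bus BusRdX Flush; mem=41
  op11 P0: store L1 := 98 → M/I/I on L1; bus BusRdX Flush; mem=52
  op12 P2: load  L1 → S/I/S on L1; bus BusRd Flush; mem=98
  op13 P0: load  L1 → S/I/S on L1; bus (none); mem=98
  op14 P1: store L1 := 43 → I/M/I on L1; bus BusRdX; mem=98
  op15 P2: store L1 := 6 → I/I/M on L1; bus BusRdX Flush; mem=43
  op16 P1: store L1 := 4 → I/M/I on L1; bus BusRdX Flush; mem=6
  op17 P1: load  L1 → I/M/I on L1; bus (none); mem=6

state = I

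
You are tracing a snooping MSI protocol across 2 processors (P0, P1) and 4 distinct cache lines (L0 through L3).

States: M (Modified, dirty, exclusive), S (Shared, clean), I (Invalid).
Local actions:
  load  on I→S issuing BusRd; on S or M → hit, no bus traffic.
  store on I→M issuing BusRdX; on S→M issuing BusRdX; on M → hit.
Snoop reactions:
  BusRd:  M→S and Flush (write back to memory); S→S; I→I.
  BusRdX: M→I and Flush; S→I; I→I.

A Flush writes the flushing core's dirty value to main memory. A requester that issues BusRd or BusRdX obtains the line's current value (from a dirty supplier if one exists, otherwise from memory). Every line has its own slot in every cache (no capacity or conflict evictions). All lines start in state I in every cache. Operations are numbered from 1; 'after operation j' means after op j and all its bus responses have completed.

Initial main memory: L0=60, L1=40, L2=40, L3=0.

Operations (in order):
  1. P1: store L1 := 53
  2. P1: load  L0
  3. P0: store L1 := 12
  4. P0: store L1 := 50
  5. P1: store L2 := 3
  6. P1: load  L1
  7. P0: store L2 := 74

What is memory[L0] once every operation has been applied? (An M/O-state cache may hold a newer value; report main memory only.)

memory[L0] = 60

[1] P1: store L1 := 53 | P0:I, P1:M(53) | bus: BusRdX
[2] P1: load  L0 | P0:I, P1:S(60) | bus: BusRd
[3] P0: store L1 := 12 | P0:M(12), P1:I | bus: BusRdX,Flush
[4] P0: store L1 := 50 | P0:M(50), P1:I | bus: none
[5] P1: store L2 := 3 | P0:I, P1:M(3) | bus: BusRdX
[6] P1: load  L1 | P0:S(50), P1:S(50) | bus: BusRd,Flush
[7] P0: store L2 := 74 | P0:M(74), P1:I | bus: BusRdX,Flush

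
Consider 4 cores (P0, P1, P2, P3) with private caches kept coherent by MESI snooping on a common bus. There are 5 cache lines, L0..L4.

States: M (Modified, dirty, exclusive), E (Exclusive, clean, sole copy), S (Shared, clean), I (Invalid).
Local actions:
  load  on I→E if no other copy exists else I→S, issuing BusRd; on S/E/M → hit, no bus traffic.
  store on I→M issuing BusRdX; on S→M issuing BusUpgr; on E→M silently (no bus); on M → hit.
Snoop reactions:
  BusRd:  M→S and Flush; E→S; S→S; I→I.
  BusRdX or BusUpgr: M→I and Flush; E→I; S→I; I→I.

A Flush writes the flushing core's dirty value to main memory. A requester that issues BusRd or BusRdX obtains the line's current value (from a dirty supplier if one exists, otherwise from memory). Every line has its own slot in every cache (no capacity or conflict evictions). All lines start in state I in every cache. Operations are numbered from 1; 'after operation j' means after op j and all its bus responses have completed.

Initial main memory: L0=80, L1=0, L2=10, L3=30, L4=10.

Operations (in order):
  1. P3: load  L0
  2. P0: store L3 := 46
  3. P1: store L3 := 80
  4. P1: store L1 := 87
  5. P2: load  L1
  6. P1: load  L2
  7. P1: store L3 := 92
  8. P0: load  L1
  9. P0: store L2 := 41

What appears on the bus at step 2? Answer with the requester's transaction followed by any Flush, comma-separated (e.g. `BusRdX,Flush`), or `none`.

bus = BusRdX

  op1 P3: load  L0 → I/I/I/E on L0; bus BusRd; mem=80
  op2 P0: store L3 := 46 → M/I/I/I on L3; bus BusRdX; mem=30
  op3 P1: store L3 := 80 → I/M/I/I on L3; bus BusRdX Flush; mem=46
  op4 P1: store L1 := 87 → I/M/I/I on L1; bus BusRdX; mem=0
  op5 P2: load  L1 → I/S/S/I on L1; bus BusRd Flush; mem=87
  op6 P1: load  L2 → I/E/I/I on L2; bus BusRd; mem=10
  op7 P1: store L3 := 92 → I/M/I/I on L3; bus (none); mem=46
  op8 P0: load  L1 → S/S/S/I on L1; bus BusRd; mem=87
  op9 P0: store L2 := 41 → M/I/I/I on L2; bus BusRdX; mem=10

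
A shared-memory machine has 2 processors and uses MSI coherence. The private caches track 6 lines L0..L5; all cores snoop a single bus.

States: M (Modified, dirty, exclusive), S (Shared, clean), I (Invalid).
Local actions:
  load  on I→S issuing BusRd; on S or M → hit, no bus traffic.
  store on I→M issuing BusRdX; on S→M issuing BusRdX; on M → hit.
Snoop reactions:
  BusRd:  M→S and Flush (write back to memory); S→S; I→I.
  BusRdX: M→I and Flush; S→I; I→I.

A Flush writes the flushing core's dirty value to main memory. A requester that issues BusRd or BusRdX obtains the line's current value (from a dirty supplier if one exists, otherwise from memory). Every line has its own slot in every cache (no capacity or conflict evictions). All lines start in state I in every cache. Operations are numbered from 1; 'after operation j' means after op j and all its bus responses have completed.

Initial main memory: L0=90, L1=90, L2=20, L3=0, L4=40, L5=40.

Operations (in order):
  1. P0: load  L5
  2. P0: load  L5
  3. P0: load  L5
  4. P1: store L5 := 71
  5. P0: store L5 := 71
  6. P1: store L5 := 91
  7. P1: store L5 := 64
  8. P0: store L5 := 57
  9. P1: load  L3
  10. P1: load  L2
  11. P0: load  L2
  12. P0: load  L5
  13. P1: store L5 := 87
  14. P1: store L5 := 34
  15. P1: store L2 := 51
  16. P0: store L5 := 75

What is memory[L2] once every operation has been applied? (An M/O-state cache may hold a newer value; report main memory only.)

memory[L2] = 20

  op1 P0: load  L5 → S/I on L5; bus BusRd; mem=40
  op2 P0: load  L5 → S/I on L5; bus (none); mem=40
  op3 P0: load  L5 → S/I on L5; bus (none); mem=40
  op4 P1: store L5 := 71 → I/M on L5; bus BusRdX; mem=40
  op5 P0: store L5 := 71 → M/I on L5; bus BusRdX Flush; mem=71
  op6 P1: store L5 := 91 → I/M on L5; bus BusRdX Flush; mem=71
  op7 P1: store L5 := 64 → I/M on L5; bus (none); mem=71
  op8 P0: store L5 := 57 → M/I on L5; bus BusRdX Flush; mem=64
  op9 P1: load  L3 → I/S on L3; bus BusRd; mem=0
  op10 P1: load  L2 → I/S on L2; bus BusRd; mem=20
  op11 P0: load  L2 → S/S on L2; bus BusRd; mem=20
  op12 P0: load  L5 → M/I on L5; bus (none); mem=64
  op13 P1: store L5 := 87 → I/M on L5; bus BusRdX Flush; mem=57
  op14 P1: store L5 := 34 → I/M on L5; bus (none); mem=57
  op15 P1: store L2 := 51 → I/M on L2; bus BusRdX; mem=20
  op16 P0: store L5 := 75 → M/I on L5; bus BusRdX Flush; mem=34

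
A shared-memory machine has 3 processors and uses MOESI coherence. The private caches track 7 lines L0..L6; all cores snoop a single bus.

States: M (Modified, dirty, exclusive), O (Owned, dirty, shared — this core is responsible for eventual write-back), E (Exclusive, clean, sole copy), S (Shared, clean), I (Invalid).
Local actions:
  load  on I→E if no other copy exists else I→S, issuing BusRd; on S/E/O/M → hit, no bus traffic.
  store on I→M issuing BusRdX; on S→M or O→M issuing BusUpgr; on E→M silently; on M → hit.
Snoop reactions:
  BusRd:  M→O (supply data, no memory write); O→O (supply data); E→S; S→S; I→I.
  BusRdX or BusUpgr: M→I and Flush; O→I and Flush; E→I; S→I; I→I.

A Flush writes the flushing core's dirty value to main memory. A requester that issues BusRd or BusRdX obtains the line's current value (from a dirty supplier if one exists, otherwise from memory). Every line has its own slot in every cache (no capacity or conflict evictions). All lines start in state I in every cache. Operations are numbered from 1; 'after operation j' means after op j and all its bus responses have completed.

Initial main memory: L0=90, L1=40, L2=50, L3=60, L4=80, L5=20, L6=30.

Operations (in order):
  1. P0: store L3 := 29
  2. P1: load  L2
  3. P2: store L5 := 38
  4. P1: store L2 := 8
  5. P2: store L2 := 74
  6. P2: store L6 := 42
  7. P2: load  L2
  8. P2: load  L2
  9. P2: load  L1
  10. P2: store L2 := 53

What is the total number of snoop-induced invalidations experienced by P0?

invalidations = 0

  op1 P0: store L3 := 29 → M/I/I on L3; bus BusRdX; mem=60
  op2 P1: load  L2 → I/E/I on L2; bus BusRd; mem=50
  op3 P2: store L5 := 38 → I/I/M on L5; bus BusRdX; mem=20
  op4 P1: store L2 := 8 → I/M/I on L2; bus (none); mem=50
  op5 P2: store L2 := 74 → I/I/M on L2; bus BusRdX Flush; mem=8
  op6 P2: store L6 := 42 → I/I/M on L6; bus BusRdX; mem=30
  op7 P2: load  L2 → I/I/M on L2; bus (none); mem=8
  op8 P2: load  L2 → I/I/M on L2; bus (none); mem=8
  op9 P2: load  L1 → I/I/E on L1; bus BusRd; mem=40
  op10 P2: store L2 := 53 → I/I/M on L2; bus (none); mem=8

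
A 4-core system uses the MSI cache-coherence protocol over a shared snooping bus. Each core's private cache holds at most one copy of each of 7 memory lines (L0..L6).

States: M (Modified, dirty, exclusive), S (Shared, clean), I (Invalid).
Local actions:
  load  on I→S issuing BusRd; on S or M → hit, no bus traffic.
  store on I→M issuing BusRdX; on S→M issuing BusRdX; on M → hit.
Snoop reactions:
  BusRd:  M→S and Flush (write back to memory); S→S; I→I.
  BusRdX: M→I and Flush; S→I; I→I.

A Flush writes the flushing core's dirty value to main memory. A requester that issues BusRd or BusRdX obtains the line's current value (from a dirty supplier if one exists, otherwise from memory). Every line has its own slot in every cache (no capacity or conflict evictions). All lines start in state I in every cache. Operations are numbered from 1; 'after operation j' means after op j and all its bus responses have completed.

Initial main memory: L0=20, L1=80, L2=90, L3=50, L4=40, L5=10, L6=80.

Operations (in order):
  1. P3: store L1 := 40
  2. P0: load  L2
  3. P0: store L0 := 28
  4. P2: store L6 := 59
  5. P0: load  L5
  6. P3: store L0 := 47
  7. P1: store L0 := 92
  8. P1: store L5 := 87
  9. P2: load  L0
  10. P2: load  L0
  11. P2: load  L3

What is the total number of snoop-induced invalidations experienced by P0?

invalidations = 2

step 1: P3: store L1 := 40  ⟶  IIIM  (L1)  txn=BusRdX  M[L1]=80
step 2: P0: load  L2  ⟶  SIII  (L2)  txn=BusRd  M[L2]=90
step 3: P0: store L0 := 28  ⟶  MIII  (L0)  txn=BusRdX  M[L0]=20
step 4: P2: store L6 := 59  ⟶  IIMI  (L6)  txn=BusRdX  M[L6]=80
step 5: P0: load  L5  ⟶  SIII  (L5)  txn=BusRd  M[L5]=10
step 6: P3: store L0 := 47  ⟶  IIIM  (L0)  txn=BusRdX+Flush  M[L0]=28
step 7: P1: store L0 := 92  ⟶  IMII  (L0)  txn=BusRdX+Flush  M[L0]=47
step 8: P1: store L5 := 87  ⟶  IMII  (L5)  txn=BusRdX  M[L5]=10
step 9: P2: load  L0  ⟶  ISSI  (L0)  txn=BusRd+Flush  M[L0]=92
step 10: P2: load  L0  ⟶  ISSI  (L0)  txn=∅  M[L0]=92
step 11: P2: load  L3  ⟶  IISI  (L3)  txn=BusRd  M[L3]=50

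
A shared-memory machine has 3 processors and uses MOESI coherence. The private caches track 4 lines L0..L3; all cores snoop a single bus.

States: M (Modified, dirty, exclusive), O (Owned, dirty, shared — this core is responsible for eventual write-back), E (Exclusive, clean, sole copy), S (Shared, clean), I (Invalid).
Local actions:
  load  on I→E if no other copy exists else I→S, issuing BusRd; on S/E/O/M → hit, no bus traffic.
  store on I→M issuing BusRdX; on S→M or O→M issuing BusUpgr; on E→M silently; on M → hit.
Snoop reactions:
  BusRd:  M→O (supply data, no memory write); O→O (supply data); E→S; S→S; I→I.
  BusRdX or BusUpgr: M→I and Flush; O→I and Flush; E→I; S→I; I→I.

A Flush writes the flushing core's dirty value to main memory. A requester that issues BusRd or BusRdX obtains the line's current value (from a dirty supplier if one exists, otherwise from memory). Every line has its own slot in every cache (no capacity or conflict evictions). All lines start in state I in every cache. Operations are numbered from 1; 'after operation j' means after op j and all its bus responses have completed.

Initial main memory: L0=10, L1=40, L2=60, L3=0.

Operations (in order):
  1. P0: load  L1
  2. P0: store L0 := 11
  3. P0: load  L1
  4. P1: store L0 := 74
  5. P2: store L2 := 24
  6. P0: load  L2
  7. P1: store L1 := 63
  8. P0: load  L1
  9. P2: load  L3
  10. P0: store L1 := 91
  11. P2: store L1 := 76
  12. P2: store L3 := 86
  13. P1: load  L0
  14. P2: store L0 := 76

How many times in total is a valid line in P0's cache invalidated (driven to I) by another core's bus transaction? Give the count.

invalidations = 3

1. P0: load  L1  bus=[BusRd]  L1: P0=E P1=I P2=I  mem[L1]=40
2. P0: store L0 := 11  bus=[BusRdX]  L0: P0=M P1=I P2=I  mem[L0]=10
3. P0: load  L1  bus=[-]  L1: P0=E P1=I P2=I  mem[L1]=40
4. P1: store L0 := 74  bus=[BusRdX,Flush]  L0: P0=I P1=M P2=I  mem[L0]=11
5. P2: store L2 := 24  bus=[BusRdX]  L2: P0=I P1=I P2=M  mem[L2]=60
6. P0: load  L2  bus=[BusRd]  L2: P0=S P1=I P2=O  mem[L2]=60
7. P1: store L1 := 63  bus=[BusRdX]  L1: P0=I P1=M P2=I  mem[L1]=40
8. P0: load  L1  bus=[BusRd]  L1: P0=S P1=O P2=I  mem[L1]=40
9. P2: load  L3  bus=[BusRd]  L3: P0=I P1=I P2=E  mem[L3]=0
10. P0: store L1 := 91  bus=[BusUpgr,Flush]  L1: P0=M P1=I P2=I  mem[L1]=63
11. P2: store L1 := 76  bus=[BusRdX,Flush]  L1: P0=I P1=I P2=M  mem[L1]=91
12. P2: store L3 := 86  bus=[-]  L3: P0=I P1=I P2=M  mem[L3]=0
13. P1: load  L0  bus=[-]  L0: P0=I P1=M P2=I  mem[L0]=11
14. P2: store L0 := 76  bus=[BusRdX,Flush]  L0: P0=I P1=I P2=M  mem[L0]=74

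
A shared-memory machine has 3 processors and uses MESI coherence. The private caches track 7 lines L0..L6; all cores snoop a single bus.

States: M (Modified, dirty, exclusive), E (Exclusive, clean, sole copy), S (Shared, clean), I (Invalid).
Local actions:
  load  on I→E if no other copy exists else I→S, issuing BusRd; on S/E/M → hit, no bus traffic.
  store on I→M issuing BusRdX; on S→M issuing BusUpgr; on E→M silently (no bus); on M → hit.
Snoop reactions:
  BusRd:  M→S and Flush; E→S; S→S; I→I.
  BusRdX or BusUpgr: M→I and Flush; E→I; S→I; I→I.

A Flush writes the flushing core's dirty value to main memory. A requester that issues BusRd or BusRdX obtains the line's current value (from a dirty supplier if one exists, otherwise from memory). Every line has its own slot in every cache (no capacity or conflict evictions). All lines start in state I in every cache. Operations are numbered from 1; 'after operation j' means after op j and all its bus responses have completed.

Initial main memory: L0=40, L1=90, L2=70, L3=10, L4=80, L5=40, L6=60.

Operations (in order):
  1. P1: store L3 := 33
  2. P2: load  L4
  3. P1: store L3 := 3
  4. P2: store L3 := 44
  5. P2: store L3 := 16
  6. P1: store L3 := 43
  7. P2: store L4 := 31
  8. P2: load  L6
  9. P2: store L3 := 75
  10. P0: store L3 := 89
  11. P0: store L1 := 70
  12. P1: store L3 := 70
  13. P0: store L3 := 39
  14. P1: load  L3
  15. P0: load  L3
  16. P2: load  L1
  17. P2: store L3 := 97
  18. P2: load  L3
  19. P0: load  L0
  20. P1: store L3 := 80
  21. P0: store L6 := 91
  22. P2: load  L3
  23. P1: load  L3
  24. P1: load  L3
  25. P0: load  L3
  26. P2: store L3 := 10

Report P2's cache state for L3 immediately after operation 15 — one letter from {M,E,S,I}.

1. P1: store L3 := 33  bus=[BusRdX]  L3: P0=I P1=M P2=I  mem[L3]=10
2. P2: load  L4  bus=[BusRd]  L4: P0=I P1=I P2=E  mem[L4]=80
3. P1: store L3 := 3  bus=[-]  L3: P0=I P1=M P2=I  mem[L3]=10
4. P2: store L3 := 44  bus=[BusRdX,Flush]  L3: P0=I P1=I P2=M  mem[L3]=3
5. P2: store L3 := 16  bus=[-]  L3: P0=I P1=I P2=M  mem[L3]=3
6. P1: store L3 := 43  bus=[BusRdX,Flush]  L3: P0=I P1=M P2=I  mem[L3]=16
7. P2: store L4 := 31  bus=[-]  L4: P0=I P1=I P2=M  mem[L4]=80
8. P2: load  L6  bus=[BusRd]  L6: P0=I P1=I P2=E  mem[L6]=60
9. P2: store L3 := 75  bus=[BusRdX,Flush]  L3: P0=I P1=I P2=M  mem[L3]=43
10. P0: store L3 := 89  bus=[BusRdX,Flush]  L3: P0=M P1=I P2=I  mem[L3]=75
11. P0: store L1 := 70  bus=[BusRdX]  L1: P0=M P1=I P2=I  mem[L1]=90
12. P1: store L3 := 70  bus=[BusRdX,Flush]  L3: P0=I P1=M P2=I  mem[L3]=89
13. P0: store L3 := 39  bus=[BusRdX,Flush]  L3: P0=M P1=I P2=I  mem[L3]=70
14. P1: load  L3  bus=[BusRd,Flush]  L3: P0=S P1=S P2=I  mem[L3]=39
15. P0: load  L3  bus=[-]  L3: P0=S P1=S P2=I  mem[L3]=39
16. P2: load  L1  bus=[BusRd,Flush]  L1: P0=S P1=I P2=S  mem[L1]=70
17. P2: store L3 := 97  bus=[BusRdX]  L3: P0=I P1=I P2=M  mem[L3]=39
18. P2: load  L3  bus=[-]  L3: P0=I P1=I P2=M  mem[L3]=39
19. P0: load  L0  bus=[BusRd]  L0: P0=E P1=I P2=I  mem[L0]=40
20. P1: store L3 := 80  bus=[BusRdX,Flush]  L3: P0=I P1=M P2=I  mem[L3]=97
21. P0: store L6 := 91  bus=[BusRdX]  L6: P0=M P1=I P2=I  mem[L6]=60
22. P2: load  L3  bus=[BusRd,Flush]  L3: P0=I P1=S P2=S  mem[L3]=80
23. P1: load  L3  bus=[-]  L3: P0=I P1=S P2=S  mem[L3]=80
24. P1: load  L3  bus=[-]  L3: P0=I P1=S P2=S  mem[L3]=80
25. P0: load  L3  bus=[BusRd]  L3: P0=S P1=S P2=S  mem[L3]=80
26. P2: store L3 := 10  bus=[BusUpgr]  L3: P0=I P1=I P2=M  mem[L3]=80

state = I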